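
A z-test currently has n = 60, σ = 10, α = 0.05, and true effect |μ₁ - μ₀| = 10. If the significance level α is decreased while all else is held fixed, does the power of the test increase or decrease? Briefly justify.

Power decreases: a smaller α raises the critical value, so less of the H₁ sampling distribution falls in the rejection region.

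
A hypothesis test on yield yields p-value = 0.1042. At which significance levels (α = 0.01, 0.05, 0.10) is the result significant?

p = 0.1042. Not significant at any of the given levels.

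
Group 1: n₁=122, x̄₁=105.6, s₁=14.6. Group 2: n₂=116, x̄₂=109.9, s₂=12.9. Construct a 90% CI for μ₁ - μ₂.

Difference = -4.3. SE = √(14.6²/122 + 12.9²/116) = 1.784. CI = (-7.23, -1.37)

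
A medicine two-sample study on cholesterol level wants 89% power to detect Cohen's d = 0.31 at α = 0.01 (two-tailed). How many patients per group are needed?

z_{α/2} = 2.576, z_β = Φ⁻¹(0.89) = 1.227. For small effect (d = 0.31): n per group = 2(z_{α/2} + z_β)²/d² = 2(2.576 + 1.227)²/0.31² = 301.0 → 301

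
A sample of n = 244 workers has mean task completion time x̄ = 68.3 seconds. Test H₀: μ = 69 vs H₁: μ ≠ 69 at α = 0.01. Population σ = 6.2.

z = (x̄ - μ₀)/(σ/√n) = (68.3 - 69)/(6.2/√244) = -1.764. Critical value: ±2.576. Since |-1.764| ≤ 2.576, Fail to reject H₀.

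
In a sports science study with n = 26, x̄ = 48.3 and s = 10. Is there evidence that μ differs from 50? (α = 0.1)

t = (x̄ - μ₀)/(s/√n) = (48.3 - 50)/(10/√26) = -0.867. df = 25, critical t = ±1.708. Fail to reject H₀.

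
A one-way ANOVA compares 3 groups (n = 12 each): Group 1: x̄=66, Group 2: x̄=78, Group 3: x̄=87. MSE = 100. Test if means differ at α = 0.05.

Grand mean = 77.0. SS_between = 2664.0, MS_between = 1332.0. F = 13.32, F_crit ≈ 3.285. Reject H₀.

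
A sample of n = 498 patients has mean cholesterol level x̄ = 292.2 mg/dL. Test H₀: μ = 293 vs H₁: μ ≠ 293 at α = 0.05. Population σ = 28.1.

z = (x̄ - μ₀)/(σ/√n) = (292.2 - 293)/(28.1/√498) = -0.635. Critical value: ±1.96. Since |-0.635| ≤ 1.96, Fail to reject H₀.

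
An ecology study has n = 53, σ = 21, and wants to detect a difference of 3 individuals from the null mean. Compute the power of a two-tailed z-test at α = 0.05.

SE = σ/√n = 21/√53 = 2.885. Non-centrality λ = d/SE = 3/2.885 = 1.04. Power ≈ Φ(λ - z_{α/2}) = Φ(1.04 - 1.96) = Φ(-0.92) = 0.179.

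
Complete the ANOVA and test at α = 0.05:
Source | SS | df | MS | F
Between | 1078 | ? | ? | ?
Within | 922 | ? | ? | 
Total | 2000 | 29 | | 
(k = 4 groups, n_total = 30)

df_between = 3, df_within = 26. MS_between = 359.33, MS_within = 35.46. F = 10.133, F_crit ≈ 2.975. Reject H₀.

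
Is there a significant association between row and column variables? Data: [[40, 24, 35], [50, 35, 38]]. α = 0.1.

χ² = 0.699. df = 2, critical = 4.605. Fail to reject H₀. No evidence of dependence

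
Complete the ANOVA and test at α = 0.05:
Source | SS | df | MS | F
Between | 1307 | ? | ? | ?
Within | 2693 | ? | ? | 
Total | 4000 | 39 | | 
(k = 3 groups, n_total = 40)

df_between = 2, df_within = 37. MS_between = 653.5, MS_within = 72.78. F = 8.979, F_crit ≈ 3.252. Reject H₀.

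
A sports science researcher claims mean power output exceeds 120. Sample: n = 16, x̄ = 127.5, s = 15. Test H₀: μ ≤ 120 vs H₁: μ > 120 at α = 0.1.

t = (127.5 - 120)/(15/√16) = 2.0, df = 15. Critical t = 1.341. Reject H₀.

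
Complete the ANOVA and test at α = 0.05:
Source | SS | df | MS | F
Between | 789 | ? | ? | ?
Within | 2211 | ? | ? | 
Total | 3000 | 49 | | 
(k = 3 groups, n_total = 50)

df_between = 2, df_within = 47. MS_between = 394.5, MS_within = 47.04. F = 8.386, F_crit ≈ 3.195. Reject H₀.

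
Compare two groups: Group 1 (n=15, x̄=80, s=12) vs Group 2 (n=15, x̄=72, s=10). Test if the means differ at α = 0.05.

Pooled sp = 11.05. t = 1.984, df = 28. Critical t = ±2.048. Fail to reject H₀.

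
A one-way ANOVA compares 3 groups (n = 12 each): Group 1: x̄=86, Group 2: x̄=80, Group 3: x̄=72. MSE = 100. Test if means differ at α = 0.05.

Grand mean = 79.33. SS_between = 1184.0, MS_between = 592.0. F = 5.92, F_crit ≈ 3.285. Reject H₀.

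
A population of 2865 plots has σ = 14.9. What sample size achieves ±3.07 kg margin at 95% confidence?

Without FPC: n₀ = (1.96×14.9/3.07)² = 90.492. With FPC: n = n₀N/(n₀+N-1) = 87.8 → n = 88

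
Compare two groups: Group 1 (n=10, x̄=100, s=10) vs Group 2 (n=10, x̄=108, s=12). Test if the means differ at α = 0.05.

Pooled sp = 11.05. t = -1.62, df = 18. Critical t = ±2.101. Fail to reject H₀.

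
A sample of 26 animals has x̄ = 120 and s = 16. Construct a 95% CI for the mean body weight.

CI = x̄ ± t*(s/√n) = 120 ± 2.06(16/√26) = (113.54, 126.46)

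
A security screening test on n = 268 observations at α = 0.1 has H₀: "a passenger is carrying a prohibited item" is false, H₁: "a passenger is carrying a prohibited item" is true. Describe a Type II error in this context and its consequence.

Type II error: failing to reject H₀ when it is false — concluding that a passenger is carrying a prohibited item is not supported when in fact it is. Consequence: letting a prohibited item through — security breach.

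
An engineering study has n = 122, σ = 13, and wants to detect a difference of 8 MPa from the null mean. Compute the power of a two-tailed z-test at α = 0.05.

SE = σ/√n = 13/√122 = 1.177. Non-centrality λ = d/SE = 8/1.177 = 6.797. Power ≈ Φ(λ - z_{α/2}) = Φ(6.797 - 1.96) = Φ(4.837) = 1.0.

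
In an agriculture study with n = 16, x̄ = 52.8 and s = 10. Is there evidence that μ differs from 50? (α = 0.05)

t = (x̄ - μ₀)/(s/√n) = (52.8 - 50)/(10/√16) = 1.12. df = 15, critical t = ±2.131. Fail to reject H₀.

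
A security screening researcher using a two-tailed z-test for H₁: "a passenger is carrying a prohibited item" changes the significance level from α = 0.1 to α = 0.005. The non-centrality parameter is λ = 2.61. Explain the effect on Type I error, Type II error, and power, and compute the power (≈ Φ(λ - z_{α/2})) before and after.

Decreasing α from 0.1 to 0.005:
• Type I error rate decreases (α is the Type I rate by definition).
• Critical value moves from z_{α/2} = 1.645 to 2.807, so power = Φ(λ - z_{α/2}) goes from Φ(2.61 - 1.645) = 0.833 to Φ(2.61 - 2.807) = 0.422.
• Type II error rate β = 1 - power therefore increases (0.167 → 0.578).
Appropriate when false positives are costly — here, detaining an innocent passenger — delay and inconvenience.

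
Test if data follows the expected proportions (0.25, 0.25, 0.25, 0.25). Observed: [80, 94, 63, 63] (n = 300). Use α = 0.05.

Expected: [75.0, 75.0, 75.0, 75.0]. χ² = 8.987. df = 3, critical = 7.815. Reject H₀.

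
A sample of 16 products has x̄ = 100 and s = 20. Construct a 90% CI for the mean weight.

CI = x̄ ± t*(s/√n) = 100 ± 1.753(20/√16) = (91.23, 108.77)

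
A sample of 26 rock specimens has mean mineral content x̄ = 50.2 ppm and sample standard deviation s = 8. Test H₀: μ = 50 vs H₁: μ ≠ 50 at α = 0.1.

t = (x̄ - μ₀)/(s/√n) = (50.2 - 50)/(8/√26) = 0.127. df = 25, critical t = ±1.708. Fail to reject H₀.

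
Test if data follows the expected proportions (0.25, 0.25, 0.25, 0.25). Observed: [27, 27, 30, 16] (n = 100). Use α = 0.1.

Expected: [25.0, 25.0, 25.0, 25.0]. χ² = 4.56. df = 3, critical = 6.251. Fail to reject H₀.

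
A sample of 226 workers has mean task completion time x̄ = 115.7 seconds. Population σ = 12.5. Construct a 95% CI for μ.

CI = x̄ ± z*(σ/√n) = 115.7 ± 1.96(12.5/√226) = 115.7 ± 1.63 = (114.07, 117.33)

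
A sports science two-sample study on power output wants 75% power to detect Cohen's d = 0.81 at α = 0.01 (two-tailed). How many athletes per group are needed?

z_{α/2} = 2.576, z_β = Φ⁻¹(0.75) = 0.674. For large effect (d = 0.81): n per group = 2(z_{α/2} + z_β)²/d² = 2(2.576 + 0.674)²/0.81² = 32.2 → 33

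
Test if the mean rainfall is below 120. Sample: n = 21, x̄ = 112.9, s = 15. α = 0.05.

t = (112.9 - 120)/(15/√21) = -2.169, df = 20. Critical t = -1.725. Reject H₀.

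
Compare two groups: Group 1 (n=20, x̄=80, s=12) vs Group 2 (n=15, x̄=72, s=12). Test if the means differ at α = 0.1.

Pooled sp = 12.0. t = 1.952, df = 33. Critical t = ±1.692. Reject H₀.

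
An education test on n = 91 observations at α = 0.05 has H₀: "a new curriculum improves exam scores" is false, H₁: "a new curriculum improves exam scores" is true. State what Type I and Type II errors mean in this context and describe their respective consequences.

Type I (false positive): concluding that a new curriculum improves exam scores when it is not — adopting a curriculum that gives no real benefit — disruption for nothing. Type II (false negative): failing to conclude that a new curriculum improves exam scores when it is — keeping the old curriculum when the new one would have helped students. Which is costlier depends on domain priorities and is a judgement call rather than a statistical fact.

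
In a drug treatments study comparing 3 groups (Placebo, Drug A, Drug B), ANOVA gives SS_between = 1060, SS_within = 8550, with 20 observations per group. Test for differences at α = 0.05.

df_between = 2, df_within = 57. F = MS_between/MS_within = 530.0/150.0 = 3.533. F_crit ≈ 3.159. Reject H₀. At least one mean differs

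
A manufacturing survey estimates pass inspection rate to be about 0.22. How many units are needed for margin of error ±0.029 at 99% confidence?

n = z²p(1-p)/E² = 2.576²×0.22×0.78/0.029² = 1354.0 → n = 1354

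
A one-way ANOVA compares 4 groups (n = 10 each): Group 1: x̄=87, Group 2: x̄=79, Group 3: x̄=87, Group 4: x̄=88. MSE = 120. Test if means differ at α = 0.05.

Grand mean = 85.25. SS_between = 527.5, MS_between = 175.83. F = 1.465, F_crit ≈ 2.866. Fail to reject H₀.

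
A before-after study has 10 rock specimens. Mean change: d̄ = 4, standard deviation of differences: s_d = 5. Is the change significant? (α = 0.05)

t = d̄/(s_d/√n) = 4/(5/√10) = 2.53. df = 9, critical t = ±2.262. Reject H₀.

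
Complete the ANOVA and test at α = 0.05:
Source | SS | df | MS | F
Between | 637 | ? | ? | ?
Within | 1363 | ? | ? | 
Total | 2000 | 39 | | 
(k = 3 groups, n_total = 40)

df_between = 2, df_within = 37. MS_between = 318.5, MS_within = 36.84. F = 8.646, F_crit ≈ 3.252. Reject H₀.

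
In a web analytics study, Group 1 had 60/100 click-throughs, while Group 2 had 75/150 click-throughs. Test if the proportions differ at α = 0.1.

p̂₁ = 0.6, p̂₂ = 0.5, pooled p̂ = 0.54. z = 1.554. Critical: ±1.645. Fail to reject H₀.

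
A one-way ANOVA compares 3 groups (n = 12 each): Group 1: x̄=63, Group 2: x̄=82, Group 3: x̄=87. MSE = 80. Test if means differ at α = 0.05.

Grand mean = 77.33. SS_between = 3848.0, MS_between = 1924.0. F = 24.05, F_crit ≈ 3.285. Reject H₀.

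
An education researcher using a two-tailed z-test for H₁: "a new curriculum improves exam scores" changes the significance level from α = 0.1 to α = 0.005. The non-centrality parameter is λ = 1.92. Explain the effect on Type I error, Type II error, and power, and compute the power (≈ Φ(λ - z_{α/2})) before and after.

Decreasing α from 0.1 to 0.005:
• Type I error rate decreases (α is the Type I rate by definition).
• Critical value moves from z_{α/2} = 1.645 to 2.807, so power = Φ(λ - z_{α/2}) goes from Φ(1.92 - 1.645) = 0.608 to Φ(1.92 - 2.807) = 0.188.
• Type II error rate β = 1 - power therefore increases (0.392 → 0.812).
Appropriate when false positives are costly — here, adopting a curriculum that gives no real benefit — disruption for nothing.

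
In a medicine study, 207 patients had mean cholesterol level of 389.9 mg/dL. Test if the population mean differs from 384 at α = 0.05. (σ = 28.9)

z = (x̄ - μ₀)/(σ/√n) = (389.9 - 384)/(28.9/√207) = 2.937. Critical value: ±1.96. Since |2.937| > 1.96, Reject H₀.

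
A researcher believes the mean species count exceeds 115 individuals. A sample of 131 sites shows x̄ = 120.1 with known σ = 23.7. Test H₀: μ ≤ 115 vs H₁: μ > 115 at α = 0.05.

z = 2.463. Critical value: 1.645. Reject H₀.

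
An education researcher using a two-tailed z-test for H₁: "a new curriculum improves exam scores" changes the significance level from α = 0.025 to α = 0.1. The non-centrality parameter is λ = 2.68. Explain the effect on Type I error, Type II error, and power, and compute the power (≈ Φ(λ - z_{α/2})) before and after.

Increasing α from 0.025 to 0.1:
• Type I error rate increases (α is the Type I rate by definition).
• Critical value moves from z_{α/2} = 2.241 to 1.645, so power = Φ(λ - z_{α/2}) goes from Φ(2.68 - 2.241) = 0.67 to Φ(2.68 - 1.645) = 0.85.
• Type II error rate β = 1 - power therefore decreases (0.33 → 0.15).
Appropriate when false negatives are costly — here, keeping the old curriculum when the new one would have helped students.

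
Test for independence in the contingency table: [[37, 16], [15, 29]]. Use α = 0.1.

χ² = 12.334. df = 1, critical = 2.706. Reject H₀. Variables are dependent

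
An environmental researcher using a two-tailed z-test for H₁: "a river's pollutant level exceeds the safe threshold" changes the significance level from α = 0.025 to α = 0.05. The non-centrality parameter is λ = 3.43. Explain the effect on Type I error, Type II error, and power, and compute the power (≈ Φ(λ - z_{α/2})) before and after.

Increasing α from 0.025 to 0.05:
• Type I error rate increases (α is the Type I rate by definition).
• Critical value moves from z_{α/2} = 2.241 to 1.96, so power = Φ(λ - z_{α/2}) goes from Φ(3.43 - 2.241) = 0.883 to Φ(3.43 - 1.96) = 0.929.
• Type II error rate β = 1 - power therefore decreases (0.117 → 0.071).
Appropriate when false negatives are costly — here, allowing unsafe pollution to continue.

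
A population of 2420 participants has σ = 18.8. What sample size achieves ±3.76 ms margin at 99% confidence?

Without FPC: n₀ = (2.576×18.8/3.76)² = 165.894. With FPC: n = n₀N/(n₀+N-1) = 155.3 → n = 156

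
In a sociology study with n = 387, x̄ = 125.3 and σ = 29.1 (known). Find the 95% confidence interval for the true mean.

CI = x̄ ± z*(σ/√n) = 125.3 ± 1.96(29.1/√387) = 125.3 ± 2.9 = (122.4, 128.2)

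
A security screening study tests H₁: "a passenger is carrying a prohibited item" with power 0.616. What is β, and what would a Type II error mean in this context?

β = 1 - power = 1 - 0.616 = 0.384. A Type II error is failing to reject H₀ when H₀ is false (false negative) — here, failing to conclude that a passenger is carrying a prohibited item when in fact it is true. Consequence: letting a prohibited item through — security breach.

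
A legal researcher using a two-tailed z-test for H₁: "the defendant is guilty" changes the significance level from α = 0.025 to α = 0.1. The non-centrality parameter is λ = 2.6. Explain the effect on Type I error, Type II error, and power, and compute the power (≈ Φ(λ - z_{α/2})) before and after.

Increasing α from 0.025 to 0.1:
• Type I error rate increases (α is the Type I rate by definition).
• Critical value moves from z_{α/2} = 2.241 to 1.645, so power = Φ(λ - z_{α/2}) goes from Φ(2.6 - 2.241) = 0.64 to Φ(2.6 - 1.645) = 0.83.
• Type II error rate β = 1 - power therefore decreases (0.36 → 0.17).
Appropriate when false negatives are costly — here, acquitting a guilty person.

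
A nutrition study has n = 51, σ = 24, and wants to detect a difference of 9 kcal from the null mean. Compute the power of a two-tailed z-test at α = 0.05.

SE = σ/√n = 24/√51 = 3.361. Non-centrality λ = d/SE = 9/3.361 = 2.678. Power ≈ Φ(λ - z_{α/2}) = Φ(2.678 - 1.96) = Φ(0.718) = 0.764.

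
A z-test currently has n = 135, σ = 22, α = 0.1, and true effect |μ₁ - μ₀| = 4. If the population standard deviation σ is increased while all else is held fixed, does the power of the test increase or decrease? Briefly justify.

Power decreases: a larger σ inflates the standard error σ/√n, pulling the sampling distribution under H₁ back toward the critical value.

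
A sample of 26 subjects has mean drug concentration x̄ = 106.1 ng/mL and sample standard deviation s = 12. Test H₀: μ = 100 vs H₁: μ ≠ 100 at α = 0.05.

t = (x̄ - μ₀)/(s/√n) = (106.1 - 100)/(12/√26) = 2.592. df = 25, critical t = ±2.06. Reject H₀.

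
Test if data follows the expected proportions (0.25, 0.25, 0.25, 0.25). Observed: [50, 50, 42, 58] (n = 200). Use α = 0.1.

Expected: [50.0, 50.0, 50.0, 50.0]. χ² = 2.56. df = 3, critical = 6.251. Fail to reject H₀.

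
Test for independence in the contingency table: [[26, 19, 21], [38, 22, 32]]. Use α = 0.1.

χ² = 0.487. df = 2, critical = 4.605. Fail to reject H₀. No evidence of dependence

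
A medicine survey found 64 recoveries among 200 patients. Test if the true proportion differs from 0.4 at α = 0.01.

p̂ = 0.32, p₀ = 0.4. z = (p̂ - p₀)/√(p₀(1-p₀)/n) = -2.309. Critical: ±2.576. Fail to reject H₀.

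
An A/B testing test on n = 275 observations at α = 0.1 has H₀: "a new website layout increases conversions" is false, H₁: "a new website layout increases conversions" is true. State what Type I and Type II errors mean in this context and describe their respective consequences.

Type I (false positive): concluding that a new website layout increases conversions when it is not — rolling out a layout that doesn't actually help — wasted engineering effort. Type II (false negative): failing to conclude that a new website layout increases conversions when it is — discarding a layout that would have improved conversions — lost revenue. Which is costlier depends on domain priorities and is a judgement call rather than a statistical fact.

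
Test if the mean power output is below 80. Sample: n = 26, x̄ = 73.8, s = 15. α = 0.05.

t = (73.8 - 80)/(15/√26) = -2.108, df = 25. Critical t = -1.708. Reject H₀.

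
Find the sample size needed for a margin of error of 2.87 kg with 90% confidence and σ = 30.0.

n = (z*σ/E)² = (1.645×30.0/2.87)² = 295.7 → n = 296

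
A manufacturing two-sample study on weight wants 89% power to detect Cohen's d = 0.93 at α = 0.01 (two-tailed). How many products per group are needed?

z_{α/2} = 2.576, z_β = Φ⁻¹(0.89) = 1.227. For large effect (d = 0.93): n per group = 2(z_{α/2} + z_β)²/d² = 2(2.576 + 1.227)²/0.93² = 33.4 → 34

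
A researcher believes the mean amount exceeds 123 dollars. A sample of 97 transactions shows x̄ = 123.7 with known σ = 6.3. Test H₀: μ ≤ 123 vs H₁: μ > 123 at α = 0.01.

z = 1.094. Critical value: 2.33. Fail to reject H₀.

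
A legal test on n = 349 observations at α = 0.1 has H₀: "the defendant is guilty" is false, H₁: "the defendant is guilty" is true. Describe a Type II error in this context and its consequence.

Type II error: failing to reject H₀ when it is false — concluding that the defendant is guilty is not supported when in fact it is. Consequence: acquitting a guilty person.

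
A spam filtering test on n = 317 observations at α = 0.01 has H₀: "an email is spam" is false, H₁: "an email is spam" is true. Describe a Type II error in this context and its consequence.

Type II error: failing to reject H₀ when it is false — concluding that an email is spam is not supported when in fact it is. Consequence: a spam email lands in the inbox.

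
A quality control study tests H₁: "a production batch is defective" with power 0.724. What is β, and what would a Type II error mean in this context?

β = 1 - power = 1 - 0.724 = 0.276. A Type II error is failing to reject H₀ when H₀ is false (false negative) — here, failing to conclude that a production batch is defective when in fact it is true. Consequence: shipping a defective batch — faulty products reach customers.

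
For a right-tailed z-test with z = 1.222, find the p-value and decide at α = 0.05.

p = P(Z > 1.222) = 1 - Φ(1.222) ≈ 0.1109. Since p ≥ 0.05, fail to reject H₀ (not significant) at α = 0.05.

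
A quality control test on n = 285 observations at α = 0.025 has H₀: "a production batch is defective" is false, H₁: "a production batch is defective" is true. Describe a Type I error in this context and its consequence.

Type I error: rejecting H₀ when it is true — concluding that a production batch is defective when in fact it is not. Consequence: scrapping a good batch — wasted material and cost for no reason.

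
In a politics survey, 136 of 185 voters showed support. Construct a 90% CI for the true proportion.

p̂ = 0.735. CI = p̂ ± z*√(p̂(1-p̂)/n) = (0.682, 0.789)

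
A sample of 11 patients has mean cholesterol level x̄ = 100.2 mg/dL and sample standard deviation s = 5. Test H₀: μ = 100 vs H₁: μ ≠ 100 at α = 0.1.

t = (x̄ - μ₀)/(s/√n) = (100.2 - 100)/(5/√11) = 0.133. df = 10, critical t = ±1.812. Fail to reject H₀.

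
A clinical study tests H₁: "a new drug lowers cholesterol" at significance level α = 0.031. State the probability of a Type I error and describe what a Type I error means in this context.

P(Type I error) = α = 0.031. A Type I error is rejecting H₀ when H₀ is actually true (false positive) — here, concluding that a new drug lowers cholesterol when in fact this is not the case. Consequence: approving an ineffective drug — patients take a useless medication and may skip effective alternatives.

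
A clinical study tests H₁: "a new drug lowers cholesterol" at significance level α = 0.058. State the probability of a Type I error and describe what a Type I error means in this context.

P(Type I error) = α = 0.058. A Type I error is rejecting H₀ when H₀ is actually true (false positive) — here, concluding that a new drug lowers cholesterol when in fact this is not the case. Consequence: approving an ineffective drug — patients take a useless medication and may skip effective alternatives.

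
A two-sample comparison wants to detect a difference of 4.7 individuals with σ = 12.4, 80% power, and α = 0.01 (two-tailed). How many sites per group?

n per group = 2(z_α/2 + z_β)²σ²/d² = 2×(2.576 + 0.84)²×12.4²/4.7² = 162.4 → n = 163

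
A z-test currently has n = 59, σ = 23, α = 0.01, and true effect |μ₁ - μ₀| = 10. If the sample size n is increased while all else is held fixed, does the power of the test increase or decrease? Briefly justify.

Power increases: a larger n shrinks the standard error σ/√n, moving the sampling distribution under H₁ further from the critical value.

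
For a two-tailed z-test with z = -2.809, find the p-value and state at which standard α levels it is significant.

p = 2·P(Z > |-2.809|) = 2·(1 - Φ(2.809)) ≈ 0.005. Significant at α = 0.1; Significant at α = 0.05; Significant at α = 0.01.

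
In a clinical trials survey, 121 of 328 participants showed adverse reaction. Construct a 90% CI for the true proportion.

p̂ = 0.369. CI = p̂ ± z*√(p̂(1-p̂)/n) = (0.325, 0.413)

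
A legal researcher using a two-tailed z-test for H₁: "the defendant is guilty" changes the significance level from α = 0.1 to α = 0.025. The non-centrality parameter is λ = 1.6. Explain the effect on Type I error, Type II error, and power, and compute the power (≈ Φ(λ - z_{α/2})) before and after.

Decreasing α from 0.1 to 0.025:
• Type I error rate decreases (α is the Type I rate by definition).
• Critical value moves from z_{α/2} = 1.645 to 2.241, so power = Φ(λ - z_{α/2}) goes from Φ(1.6 - 1.645) = 0.482 to Φ(1.6 - 2.241) = 0.261.
• Type II error rate β = 1 - power therefore increases (0.518 → 0.739).
Appropriate when false positives are costly — here, convicting an innocent person.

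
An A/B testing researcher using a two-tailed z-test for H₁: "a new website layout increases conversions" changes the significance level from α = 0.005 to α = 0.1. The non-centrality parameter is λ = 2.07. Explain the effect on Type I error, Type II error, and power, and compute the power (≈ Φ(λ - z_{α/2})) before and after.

Increasing α from 0.005 to 0.1:
• Type I error rate increases (α is the Type I rate by definition).
• Critical value moves from z_{α/2} = 2.807 to 1.645, so power = Φ(λ - z_{α/2}) goes from Φ(2.07 - 2.807) = 0.231 to Φ(2.07 - 1.645) = 0.665.
• Type II error rate β = 1 - power therefore decreases (0.769 → 0.335).
Appropriate when false negatives are costly — here, discarding a layout that would have improved conversions — lost revenue.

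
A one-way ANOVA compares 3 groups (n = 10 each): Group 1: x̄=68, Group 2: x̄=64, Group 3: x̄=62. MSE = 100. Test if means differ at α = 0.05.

Grand mean = 64.67. SS_between = 186.67, MS_between = 93.33. F = 0.933, F_crit ≈ 3.354. Fail to reject H₀.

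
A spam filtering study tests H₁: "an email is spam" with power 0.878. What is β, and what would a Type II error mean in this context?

β = 1 - power = 1 - 0.878 = 0.122. A Type II error is failing to reject H₀ when H₀ is false (false negative) — here, failing to conclude that an email is spam when in fact it is true. Consequence: a spam email lands in the inbox.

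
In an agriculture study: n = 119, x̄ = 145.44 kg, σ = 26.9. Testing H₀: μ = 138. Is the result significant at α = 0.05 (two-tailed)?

z = (145.44 - 138)/(26.9/√119) = 3.017. Since |z| > 1.96, significant at α = 0.05.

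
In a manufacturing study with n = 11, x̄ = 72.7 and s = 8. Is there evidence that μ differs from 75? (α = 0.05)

t = (x̄ - μ₀)/(s/√n) = (72.7 - 75)/(8/√11) = -0.954. df = 10, critical t = ±2.228. Fail to reject H₀.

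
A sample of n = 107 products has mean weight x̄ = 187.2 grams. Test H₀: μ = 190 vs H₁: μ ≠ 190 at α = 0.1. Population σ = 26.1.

z = (x̄ - μ₀)/(σ/√n) = (187.2 - 190)/(26.1/√107) = -1.11. Critical value: ±1.645. Since |-1.11| ≤ 1.645, Fail to reject H₀.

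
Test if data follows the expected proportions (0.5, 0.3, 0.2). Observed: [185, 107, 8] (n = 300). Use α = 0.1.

Expected: [150.0, 90.0, 60.0]. χ² = 56.444. df = 2, critical = 4.605. Reject H₀.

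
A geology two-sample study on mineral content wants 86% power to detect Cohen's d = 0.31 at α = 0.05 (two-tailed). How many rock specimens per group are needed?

z_{α/2} = 1.96, z_β = Φ⁻¹(0.86) = 1.08. For small effect (d = 0.31): n per group = 2(z_{α/2} + z_β)²/d² = 2(1.96 + 1.08)²/0.31² = 192.3 → 193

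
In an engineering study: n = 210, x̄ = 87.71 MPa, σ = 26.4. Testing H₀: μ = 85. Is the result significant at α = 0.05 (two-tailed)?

z = (87.71 - 85)/(26.4/√210) = 1.488. Since |z| ≤ 1.96, not significant at α = 0.05.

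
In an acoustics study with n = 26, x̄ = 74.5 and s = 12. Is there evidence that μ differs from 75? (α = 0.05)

t = (x̄ - μ₀)/(s/√n) = (74.5 - 75)/(12/√26) = -0.212. df = 25, critical t = ±2.06. Fail to reject H₀.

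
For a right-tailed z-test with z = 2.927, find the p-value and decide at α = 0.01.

p = P(Z > 2.927) = 1 - Φ(2.927) ≈ 0.0017. Since p < 0.01, reject H₀ (significant) at α = 0.01.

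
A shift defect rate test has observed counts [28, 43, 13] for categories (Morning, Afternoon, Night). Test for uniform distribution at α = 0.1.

Expected = 28 each. χ² = Σ(O-E)²/E = 16.071. df = 2, critical value = 4.605. Reject H₀.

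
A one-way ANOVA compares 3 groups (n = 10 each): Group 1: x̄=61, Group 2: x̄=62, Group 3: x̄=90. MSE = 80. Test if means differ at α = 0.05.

Grand mean = 71.0. SS_between = 5420.0, MS_between = 2710.0. F = 33.875, F_crit ≈ 3.354. Reject H₀.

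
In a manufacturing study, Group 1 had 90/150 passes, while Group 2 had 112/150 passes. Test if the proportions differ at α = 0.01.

p̂₁ = 0.6, p̂₂ = 0.747, pooled p̂ = 0.673. z = -2.708. Critical: ±2.576. Reject H₀.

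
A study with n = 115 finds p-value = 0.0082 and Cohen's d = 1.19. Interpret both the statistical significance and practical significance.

Statistically significant (p = 0.0082 < 0.05). Cohen's d = 1.19 indicates a large effect size. Both statistical and practical significance should be considered.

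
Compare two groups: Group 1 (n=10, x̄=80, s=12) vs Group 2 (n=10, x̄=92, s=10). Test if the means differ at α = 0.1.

Pooled sp = 11.05. t = -2.429, df = 18. Critical t = ±1.734. Reject H₀.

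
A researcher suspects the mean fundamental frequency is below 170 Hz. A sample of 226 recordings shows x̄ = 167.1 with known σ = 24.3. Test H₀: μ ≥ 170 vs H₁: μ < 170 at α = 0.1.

z = -1.794. Critical value: -1.28. Reject H₀.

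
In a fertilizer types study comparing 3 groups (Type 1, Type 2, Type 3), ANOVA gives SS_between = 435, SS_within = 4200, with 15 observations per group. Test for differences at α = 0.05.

df_between = 2, df_within = 42. F = MS_between/MS_within = 217.5/100.0 = 2.175. F_crit ≈ 3.22. Fail to reject H₀.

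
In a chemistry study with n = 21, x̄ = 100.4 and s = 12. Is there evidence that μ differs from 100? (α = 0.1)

t = (x̄ - μ₀)/(s/√n) = (100.4 - 100)/(12/√21) = 0.153. df = 20, critical t = ±1.725. Fail to reject H₀.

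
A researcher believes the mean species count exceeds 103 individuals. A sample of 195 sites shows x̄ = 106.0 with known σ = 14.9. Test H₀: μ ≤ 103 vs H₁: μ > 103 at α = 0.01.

z = 2.812. Critical value: 2.33. Reject H₀.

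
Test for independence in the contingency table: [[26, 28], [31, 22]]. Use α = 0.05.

χ² = 1.149. df = 1, critical = 3.841. Fail to reject H₀. No evidence of dependence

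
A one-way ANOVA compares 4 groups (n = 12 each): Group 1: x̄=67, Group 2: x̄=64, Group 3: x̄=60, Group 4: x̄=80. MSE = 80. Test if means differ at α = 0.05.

Grand mean = 67.75. SS_between = 2697.0, MS_between = 899.0. F = 11.238, F_crit ≈ 2.816. Reject H₀.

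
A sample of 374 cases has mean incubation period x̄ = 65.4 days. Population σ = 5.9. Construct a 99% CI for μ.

CI = x̄ ± z*(σ/√n) = 65.4 ± 2.576(5.9/√374) = 65.4 ± 0.79 = (64.61, 66.19)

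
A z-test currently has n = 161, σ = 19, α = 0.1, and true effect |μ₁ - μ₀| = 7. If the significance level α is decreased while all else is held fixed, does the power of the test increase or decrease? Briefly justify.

Power decreases: a smaller α raises the critical value, so less of the H₁ sampling distribution falls in the rejection region.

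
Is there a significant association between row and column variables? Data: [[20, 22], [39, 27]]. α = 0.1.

χ² = 1.363. df = 1, critical = 2.706. Fail to reject H₀. No evidence of dependence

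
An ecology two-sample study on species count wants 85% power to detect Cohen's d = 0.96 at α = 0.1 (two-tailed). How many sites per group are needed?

z_{α/2} = 1.645, z_β = Φ⁻¹(0.85) = 1.036. For large effect (d = 0.96): n per group = 2(z_{α/2} + z_β)²/d² = 2(1.645 + 1.036)²/0.96² = 15.6 → 16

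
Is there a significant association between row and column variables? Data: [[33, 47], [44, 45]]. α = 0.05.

χ² = 1.139. df = 1, critical = 3.841. Fail to reject H₀. No evidence of dependence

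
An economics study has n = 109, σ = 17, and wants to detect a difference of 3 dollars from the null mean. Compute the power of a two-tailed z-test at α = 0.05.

SE = σ/√n = 17/√109 = 1.628. Non-centrality λ = d/SE = 3/1.628 = 1.842. Power ≈ Φ(λ - z_{α/2}) = Φ(1.842 - 1.96) = Φ(-0.118) = 0.453.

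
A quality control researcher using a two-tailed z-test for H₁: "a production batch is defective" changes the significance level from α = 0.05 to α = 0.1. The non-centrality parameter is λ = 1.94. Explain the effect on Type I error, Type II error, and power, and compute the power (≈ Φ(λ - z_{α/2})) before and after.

Increasing α from 0.05 to 0.1:
• Type I error rate increases (α is the Type I rate by definition).
• Critical value moves from z_{α/2} = 1.96 to 1.645, so power = Φ(λ - z_{α/2}) goes from Φ(1.94 - 1.96) = 0.492 to Φ(1.94 - 1.645) = 0.616.
• Type II error rate β = 1 - power therefore decreases (0.508 → 0.384).
Appropriate when false negatives are costly — here, shipping a defective batch — faulty products reach customers.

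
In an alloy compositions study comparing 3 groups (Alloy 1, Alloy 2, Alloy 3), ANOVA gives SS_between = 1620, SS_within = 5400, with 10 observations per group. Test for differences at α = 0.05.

df_between = 2, df_within = 27. F = MS_between/MS_within = 810.0/200.0 = 4.05. F_crit ≈ 3.354. Reject H₀. At least one mean differs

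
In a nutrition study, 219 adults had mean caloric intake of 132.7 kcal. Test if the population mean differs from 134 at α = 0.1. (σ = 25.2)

z = (x̄ - μ₀)/(σ/√n) = (132.7 - 134)/(25.2/√219) = -0.763. Critical value: ±1.645. Since |-0.763| ≤ 1.645, Fail to reject H₀.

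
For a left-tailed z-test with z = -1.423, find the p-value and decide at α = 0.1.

p = P(Z < -1.423) = Φ(-1.423) ≈ 0.0774. Since p < 0.1, reject H₀ (significant) at α = 0.1.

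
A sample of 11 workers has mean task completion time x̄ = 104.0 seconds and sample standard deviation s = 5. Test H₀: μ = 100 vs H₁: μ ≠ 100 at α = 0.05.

t = (x̄ - μ₀)/(s/√n) = (104.0 - 100)/(5/√11) = 2.653. df = 10, critical t = ±2.228. Reject H₀.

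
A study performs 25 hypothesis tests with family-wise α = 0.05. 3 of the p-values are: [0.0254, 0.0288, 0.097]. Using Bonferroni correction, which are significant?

Bonferroni α = 0.05/25 = 0.002. None of the given p-values are significant.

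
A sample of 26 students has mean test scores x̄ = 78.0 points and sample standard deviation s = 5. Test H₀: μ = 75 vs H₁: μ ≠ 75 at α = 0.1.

t = (x̄ - μ₀)/(s/√n) = (78.0 - 75)/(5/√26) = 3.059. df = 25, critical t = ±1.708. Reject H₀.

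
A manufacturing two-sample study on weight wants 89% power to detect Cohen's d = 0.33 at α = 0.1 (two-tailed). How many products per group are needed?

z_{α/2} = 1.645, z_β = Φ⁻¹(0.89) = 1.227. For small effect (d = 0.33): n per group = 2(z_{α/2} + z_β)²/d² = 2(1.645 + 1.227)²/0.33² = 151.5 → 152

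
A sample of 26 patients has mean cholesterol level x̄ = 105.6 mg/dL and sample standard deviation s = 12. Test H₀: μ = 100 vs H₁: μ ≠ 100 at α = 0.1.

t = (x̄ - μ₀)/(s/√n) = (105.6 - 100)/(12/√26) = 2.38. df = 25, critical t = ±1.708. Reject H₀.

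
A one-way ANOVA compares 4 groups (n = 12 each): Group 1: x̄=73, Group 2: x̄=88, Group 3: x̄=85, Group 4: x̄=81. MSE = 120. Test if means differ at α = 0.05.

Grand mean = 81.75. SS_between = 1521.0, MS_between = 507.0. F = 4.225, F_crit ≈ 2.816. Reject H₀.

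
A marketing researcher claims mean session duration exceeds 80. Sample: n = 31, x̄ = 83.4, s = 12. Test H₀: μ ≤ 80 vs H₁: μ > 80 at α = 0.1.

t = (83.4 - 80)/(12/√31) = 1.578, df = 30. Critical t = 1.31. Reject H₀.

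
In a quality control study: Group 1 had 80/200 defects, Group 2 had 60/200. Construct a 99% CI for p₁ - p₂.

p̂₁ = 0.4, p̂₂ = 0.3. Difference = 0.1. CI = (-0.022, 0.222)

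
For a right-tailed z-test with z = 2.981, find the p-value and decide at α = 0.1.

p = P(Z > 2.981) = 1 - Φ(2.981) ≈ 0.0014. Since p < 0.1, reject H₀ (significant) at α = 0.1.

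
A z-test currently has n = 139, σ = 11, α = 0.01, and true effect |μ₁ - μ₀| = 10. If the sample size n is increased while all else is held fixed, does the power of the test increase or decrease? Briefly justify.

Power increases: a larger n shrinks the standard error σ/√n, moving the sampling distribution under H₁ further from the critical value.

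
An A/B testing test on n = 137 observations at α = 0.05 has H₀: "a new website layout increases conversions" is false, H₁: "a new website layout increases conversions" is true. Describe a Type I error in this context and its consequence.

Type I error: rejecting H₀ when it is true — concluding that a new website layout increases conversions when in fact it is not. Consequence: rolling out a layout that doesn't actually help — wasted engineering effort.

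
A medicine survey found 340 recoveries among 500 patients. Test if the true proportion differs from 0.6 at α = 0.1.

p̂ = 0.68, p₀ = 0.6. z = (p̂ - p₀)/√(p₀(1-p₀)/n) = 3.651. Critical: ±1.645. Reject H₀.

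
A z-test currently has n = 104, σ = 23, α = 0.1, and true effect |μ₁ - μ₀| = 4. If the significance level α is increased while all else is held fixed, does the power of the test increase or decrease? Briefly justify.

Power increases: a larger α lowers the critical value, so more of the H₁ sampling distribution falls in the rejection region.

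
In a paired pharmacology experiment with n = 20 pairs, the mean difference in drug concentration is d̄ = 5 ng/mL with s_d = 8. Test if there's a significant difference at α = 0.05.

t = d̄/(s_d/√n) = 5/(8/√20) = 2.795. df = 19, critical t = ±2.093. Reject H₀.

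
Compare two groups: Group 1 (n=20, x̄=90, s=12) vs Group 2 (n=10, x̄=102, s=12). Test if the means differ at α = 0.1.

Pooled sp = 12.0. t = -2.582, df = 28. Critical t = ±1.701. Reject H₀.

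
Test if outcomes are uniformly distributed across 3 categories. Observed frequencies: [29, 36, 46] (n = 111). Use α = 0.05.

Expected = 37 each. χ² = Σ(O-E)²/E = 3.946. df = 2, critical value = 5.991. Fail to reject H₀.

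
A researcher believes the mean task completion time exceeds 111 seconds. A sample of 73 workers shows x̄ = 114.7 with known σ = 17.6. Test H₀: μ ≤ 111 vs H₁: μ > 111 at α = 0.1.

z = 1.796. Critical value: 1.28. Reject H₀.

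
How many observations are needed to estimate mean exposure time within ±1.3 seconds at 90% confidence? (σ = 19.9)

n = (z*σ/E)² = (1.645×19.9/1.3)² = 634.1 → n = 635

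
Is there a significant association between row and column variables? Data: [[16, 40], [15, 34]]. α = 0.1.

χ² = 0.052. df = 1, critical = 2.706. Fail to reject H₀. No evidence of dependence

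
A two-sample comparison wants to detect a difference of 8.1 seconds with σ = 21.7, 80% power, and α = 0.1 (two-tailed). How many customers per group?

n per group = 2(z_α/2 + z_β)²σ²/d² = 2×(1.645 + 0.84)²×21.7²/8.1² = 88.6 → n = 89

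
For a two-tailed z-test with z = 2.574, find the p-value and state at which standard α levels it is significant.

p = 2·P(Z > |2.574|) = 2·(1 - Φ(2.574)) ≈ 0.0101. Significant at α = 0.1; Significant at α = 0.05.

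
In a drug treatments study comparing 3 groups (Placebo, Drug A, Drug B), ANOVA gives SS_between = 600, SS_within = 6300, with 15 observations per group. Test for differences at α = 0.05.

df_between = 2, df_within = 42. F = MS_between/MS_within = 300.0/150.0 = 2.0. F_crit ≈ 3.22. Fail to reject H₀.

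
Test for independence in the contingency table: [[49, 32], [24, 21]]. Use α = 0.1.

χ² = 0.609. df = 1, critical = 2.706. Fail to reject H₀. No evidence of dependence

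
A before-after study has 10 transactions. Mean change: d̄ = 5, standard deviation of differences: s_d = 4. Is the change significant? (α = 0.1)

t = d̄/(s_d/√n) = 5/(4/√10) = 3.953. df = 9, critical t = ±1.833. Reject H₀.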